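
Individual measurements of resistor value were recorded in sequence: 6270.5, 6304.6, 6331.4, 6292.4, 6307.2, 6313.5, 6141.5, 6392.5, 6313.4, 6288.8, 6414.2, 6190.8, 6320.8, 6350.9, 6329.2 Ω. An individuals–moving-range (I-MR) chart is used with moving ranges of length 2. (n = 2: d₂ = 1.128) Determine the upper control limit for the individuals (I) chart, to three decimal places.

X̄ = (6270.5 + 6304.6 + 6331.4 + 6292.4 + 6307.2 + 6313.5 + 6141.5 + 6392.5 + 6313.4 + 6288.8 + 6414.2 + 6190.8 + 6320.8 + 6350.9 + 6329.2) / 15 = 6304.1133
Moving ranges: 34.1, 26.8, 39.0, 14.8, 6.3, 172.0, 251.0, 79.1, 24.6, 125.4, 223.4, 130.0, 30.1, 21.7; M̄R̄ = 1178.3000 / 14 = 84.1643
UCL = X̄ + 3·M̄R̄/d₂ = 6304.1133 + 3 × 84.1643 / 1.128 = 6527.9545

6527.955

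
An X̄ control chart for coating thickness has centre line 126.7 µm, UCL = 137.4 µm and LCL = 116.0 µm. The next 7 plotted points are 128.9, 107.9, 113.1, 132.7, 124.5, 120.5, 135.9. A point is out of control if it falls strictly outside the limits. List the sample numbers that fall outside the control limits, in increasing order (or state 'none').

Compare each point to [116.0, 137.4]: sample 2 = 107.9 < LCL; sample 3 = 113.1 < LCL.

2, 3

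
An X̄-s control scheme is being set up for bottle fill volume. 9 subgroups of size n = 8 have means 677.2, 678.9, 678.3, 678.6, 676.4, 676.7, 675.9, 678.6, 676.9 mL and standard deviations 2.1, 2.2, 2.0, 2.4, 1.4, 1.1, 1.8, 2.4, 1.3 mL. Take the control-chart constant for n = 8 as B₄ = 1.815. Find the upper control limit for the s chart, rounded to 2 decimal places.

3.37

s̄ = (2.1 + 2.2 + 2.0 + 2.4 + 1.4 + 1.1 + 1.8 + 2.4 + 1.3) / 9 = 1.8556
UCL_s = B₄·s̄ = 1.815 × 1.8556 = 3.3678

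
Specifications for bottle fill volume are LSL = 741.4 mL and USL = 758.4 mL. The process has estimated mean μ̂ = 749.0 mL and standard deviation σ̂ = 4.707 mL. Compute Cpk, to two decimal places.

Cpu = (USL − μ̂) / (3σ̂) = (758.4 − 749.0) / (3 × 4.707) = 0.6657; Cpl = (μ̂ − LSL) / (3σ̂) = (749.0 − 741.4) / (3 × 4.707) = 0.5382; Cpk = min(Cpu, Cpl) = 0.5382

0.54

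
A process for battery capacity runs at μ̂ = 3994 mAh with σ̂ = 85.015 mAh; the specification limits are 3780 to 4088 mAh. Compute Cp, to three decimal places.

Cp = (USL − LSL) / (6σ̂) = (4088 − 3780) / (6 × 85.015) = 308.0000 / 510.0900 = 0.6038

0.604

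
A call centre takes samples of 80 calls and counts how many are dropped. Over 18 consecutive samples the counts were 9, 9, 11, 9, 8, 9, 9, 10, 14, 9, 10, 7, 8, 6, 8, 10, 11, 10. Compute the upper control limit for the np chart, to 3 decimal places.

17.869

p̄ = Σdᵢ / (k·n) = 167 / (18 × 80) = 0.11597
UCL = np̄ + 3·√(np̄(1−p̄)) = 9.2778 + 3 × √(9.2778×0.88403) = 9.2778 + 3 × 2.8639 = 17.8694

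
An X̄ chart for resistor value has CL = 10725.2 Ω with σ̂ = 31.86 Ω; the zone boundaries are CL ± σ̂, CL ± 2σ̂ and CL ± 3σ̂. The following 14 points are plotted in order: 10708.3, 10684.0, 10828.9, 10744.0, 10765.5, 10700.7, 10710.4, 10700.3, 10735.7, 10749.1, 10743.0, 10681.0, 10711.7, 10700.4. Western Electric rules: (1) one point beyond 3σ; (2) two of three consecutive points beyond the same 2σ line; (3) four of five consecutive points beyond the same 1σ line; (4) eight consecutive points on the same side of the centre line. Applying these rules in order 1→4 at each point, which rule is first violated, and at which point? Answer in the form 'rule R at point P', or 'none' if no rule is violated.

rule 1 at point 3

Zone of each point (C = within 1σ̂, B = 1σ̂–2σ̂, A = 2σ̂–3σ̂, * = beyond 3σ̂; sign = side of CL): 1:-C, 2:-B, 3:+*, 4:+C, 5:+B, 6:-C, 7:-C, 8:-C, 9:+C, 10:+C, 11:+C, 12:-B, 13:-C, 14:-C
Rule 1 (one point beyond the 3σ limits) is satisfied at point 3.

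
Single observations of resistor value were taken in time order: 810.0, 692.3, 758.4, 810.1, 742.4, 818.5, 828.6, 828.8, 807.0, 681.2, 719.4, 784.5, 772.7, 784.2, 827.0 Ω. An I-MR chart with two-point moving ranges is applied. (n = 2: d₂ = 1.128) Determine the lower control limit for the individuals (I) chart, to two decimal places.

X̄ = (810.0 + 692.3 + 758.4 + 810.1 + 742.4 + 818.5 + 828.6 + 828.8 + 807.0 + 681.2 + 719.4 + 784.5 + 772.7 + 784.2 + 827.0) / 15 = 777.6733
Moving ranges: 117.7, 66.1, 51.7, 67.7, 76.1, 10.1, 0.2, 21.8, 125.8, 38.2, 65.1, 11.8, 11.5, 42.8; M̄R̄ = 706.6000 / 14 = 50.4714
LCL = X̄ − 3·M̄R̄/d₂ = 777.6733 − 3 × 50.4714 / 1.128 = 643.4408

643.44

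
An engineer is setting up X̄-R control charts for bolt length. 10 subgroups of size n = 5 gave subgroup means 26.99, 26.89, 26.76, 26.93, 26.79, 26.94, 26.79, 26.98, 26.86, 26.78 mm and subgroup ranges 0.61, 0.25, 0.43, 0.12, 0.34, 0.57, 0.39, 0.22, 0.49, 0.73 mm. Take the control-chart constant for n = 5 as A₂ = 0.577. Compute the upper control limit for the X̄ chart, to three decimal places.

X̄̄ = (26.99 + 26.89 + 26.76 + 26.93 + 26.79 + 26.94 + 26.79 + 26.98 + 26.86 + 26.78) / 10 = 268.7100 / 10 = 26.8710
R̄ = (0.61 + 0.25 + 0.43 + 0.12 + 0.34 + 0.57 + 0.39 + 0.22 + 0.49 + 0.73) / 10 = 4.1500 / 10 = 0.4150
UCL = X̄̄ + A₂·R̄ = 26.8710 + 0.577 × 0.4150 = 27.1105

27.110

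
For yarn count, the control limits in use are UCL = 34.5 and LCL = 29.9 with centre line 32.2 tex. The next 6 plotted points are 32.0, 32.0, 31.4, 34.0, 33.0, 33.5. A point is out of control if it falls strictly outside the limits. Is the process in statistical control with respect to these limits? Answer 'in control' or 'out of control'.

in control

All 6 points lie within [29.9, 34.5].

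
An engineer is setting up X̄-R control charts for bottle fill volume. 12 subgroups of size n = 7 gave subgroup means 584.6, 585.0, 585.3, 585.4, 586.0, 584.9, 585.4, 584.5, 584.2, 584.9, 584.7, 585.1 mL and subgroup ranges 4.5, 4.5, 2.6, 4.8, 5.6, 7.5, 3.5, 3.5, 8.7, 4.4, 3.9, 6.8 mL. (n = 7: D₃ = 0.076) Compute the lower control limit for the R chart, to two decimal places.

R̄ = (4.5 + 4.5 + 2.6 + 4.8 + 5.6 + 7.5 + 3.5 + 3.5 + 8.7 + 4.4 + 3.9 + 6.8) / 12 = 60.3000 / 12 = 5.0250
LCL_R = D₃·R̄ = 0.076 × 5.0250 = 0.3819

0.38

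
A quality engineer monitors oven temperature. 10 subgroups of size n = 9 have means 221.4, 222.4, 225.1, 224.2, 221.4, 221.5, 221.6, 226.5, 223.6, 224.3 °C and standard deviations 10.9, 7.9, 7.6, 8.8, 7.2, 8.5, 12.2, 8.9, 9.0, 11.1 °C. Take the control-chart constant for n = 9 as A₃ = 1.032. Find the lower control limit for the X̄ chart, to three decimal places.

X̄̄ = (221.4 + 222.4 + 225.1 + 224.2 + 221.4 + 221.5 + 221.6 + 226.5 + 223.6 + 224.3) / 10 = 223.2000
s̄ = (10.9 + 7.9 + 7.6 + 8.8 + 7.2 + 8.5 + 12.2 + 8.9 + 9.0 + 11.1) / 10 = 9.2100
LCL = X̄̄ − A₃·s̄ = 223.2000 − 1.032 × 9.2100 = 213.6953

213.695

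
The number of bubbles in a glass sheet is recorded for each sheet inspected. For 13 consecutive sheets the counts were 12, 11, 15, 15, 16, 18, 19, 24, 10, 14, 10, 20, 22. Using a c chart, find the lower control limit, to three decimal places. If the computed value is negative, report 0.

c̄ = (12 + 11 + 15 + 15 + 16 + 18 + 19 + 24 + 10 + 14 + 10 + 20 + 22) / 13 = 206 / 13 = 15.8462
LCL = c̄ − 3√c̄ = 15.8462 − 3 × 3.9807 = 3.9040

3.904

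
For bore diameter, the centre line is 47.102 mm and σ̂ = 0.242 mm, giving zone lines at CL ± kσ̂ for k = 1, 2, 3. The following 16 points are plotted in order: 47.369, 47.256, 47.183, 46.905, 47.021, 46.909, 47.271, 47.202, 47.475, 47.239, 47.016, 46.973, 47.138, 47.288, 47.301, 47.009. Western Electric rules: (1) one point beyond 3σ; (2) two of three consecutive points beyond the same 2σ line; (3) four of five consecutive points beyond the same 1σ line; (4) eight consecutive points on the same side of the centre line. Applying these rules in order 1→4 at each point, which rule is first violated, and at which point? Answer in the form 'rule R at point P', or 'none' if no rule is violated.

none

Zone of each point (C = within 1σ̂, B = 1σ̂–2σ̂, A = 2σ̂–3σ̂, * = beyond 3σ̂; sign = side of CL): 1:+B, 2:+C, 3:+C, 4:-C, 5:-C, 6:-C, 7:+C, 8:+C, 9:+B, 10:+C, 11:-C, 12:-C, 13:+C, 14:+C, 15:+C, 16:-C
No rule fires across all 16 points.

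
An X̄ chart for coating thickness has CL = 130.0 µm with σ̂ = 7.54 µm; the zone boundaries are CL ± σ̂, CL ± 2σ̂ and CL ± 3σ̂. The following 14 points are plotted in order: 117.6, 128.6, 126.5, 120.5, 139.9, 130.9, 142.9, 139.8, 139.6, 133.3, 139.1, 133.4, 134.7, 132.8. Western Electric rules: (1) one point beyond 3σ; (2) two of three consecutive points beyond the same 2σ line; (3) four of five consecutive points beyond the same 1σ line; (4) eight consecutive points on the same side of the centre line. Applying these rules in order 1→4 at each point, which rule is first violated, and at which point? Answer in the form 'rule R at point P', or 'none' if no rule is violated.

Zone of each point (C = within 1σ̂, B = 1σ̂–2σ̂, A = 2σ̂–3σ̂, * = beyond 3σ̂; sign = side of CL): 1:-B, 2:-C, 3:-C, 4:-B, 5:+B, 6:+C, 7:+B, 8:+B, 9:+B, 10:+C, 11:+B, 12:+C, 13:+C, 14:+C
Rule 3 (four of five consecutive points beyond the same 1σ limit) is satisfied at point 9.

rule 3 at point 9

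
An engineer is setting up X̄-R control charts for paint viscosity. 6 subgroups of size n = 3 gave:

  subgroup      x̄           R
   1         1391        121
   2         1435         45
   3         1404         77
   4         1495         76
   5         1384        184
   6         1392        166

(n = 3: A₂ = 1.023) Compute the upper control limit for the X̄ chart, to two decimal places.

1530.90

X̄̄ = (1391 + 1435 + 1404 + 1495 + 1384 + 1392) / 6 = 8501.0000 / 6 = 1416.8333
R̄ = (121 + 45 + 77 + 76 + 184 + 166) / 6 = 669.0000 / 6 = 111.5000
UCL = X̄̄ + A₂·R̄ = 1416.8333 + 1.023 × 111.5000 = 1530.8978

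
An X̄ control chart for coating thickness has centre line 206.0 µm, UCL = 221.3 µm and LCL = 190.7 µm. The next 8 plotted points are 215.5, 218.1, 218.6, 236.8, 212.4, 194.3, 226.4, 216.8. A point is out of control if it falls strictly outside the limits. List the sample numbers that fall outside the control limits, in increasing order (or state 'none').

4, 7

Compare each point to [190.7, 221.3]: sample 4 = 236.8 > UCL; sample 7 = 226.4 > UCL.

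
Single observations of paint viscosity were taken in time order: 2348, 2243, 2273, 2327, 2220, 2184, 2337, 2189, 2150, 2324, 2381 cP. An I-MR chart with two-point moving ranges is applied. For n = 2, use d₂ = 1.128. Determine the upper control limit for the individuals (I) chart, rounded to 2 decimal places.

X̄ = (2348 + 2243 + 2273 + 2327 + 2220 + 2184 + 2337 + 2189 + 2150 + 2324 + 2381) / 11 = 2270.5455
Moving ranges: 105, 30, 54, 107, 36, 153, 148, 39, 174, 57; M̄R̄ = 903.0000 / 10 = 90.3000
UCL = X̄ + 3·M̄R̄/d₂ = 2270.5455 + 3 × 90.3000 / 1.128 = 2510.7050

2510.71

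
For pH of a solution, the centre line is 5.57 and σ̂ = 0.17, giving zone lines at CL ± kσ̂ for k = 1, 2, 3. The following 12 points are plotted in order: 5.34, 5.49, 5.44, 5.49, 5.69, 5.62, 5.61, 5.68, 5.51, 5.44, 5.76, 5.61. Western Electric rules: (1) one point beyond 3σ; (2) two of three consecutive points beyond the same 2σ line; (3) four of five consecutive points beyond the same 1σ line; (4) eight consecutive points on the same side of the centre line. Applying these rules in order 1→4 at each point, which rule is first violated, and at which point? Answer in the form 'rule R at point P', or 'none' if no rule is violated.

none

Zone of each point (C = within 1σ̂, B = 1σ̂–2σ̂, A = 2σ̂–3σ̂, * = beyond 3σ̂; sign = side of CL): 1:-B, 2:-C, 3:-C, 4:-C, 5:+C, 6:+C, 7:+C, 8:+C, 9:-C, 10:-C, 11:+B, 12:+C
No rule fires across all 12 points.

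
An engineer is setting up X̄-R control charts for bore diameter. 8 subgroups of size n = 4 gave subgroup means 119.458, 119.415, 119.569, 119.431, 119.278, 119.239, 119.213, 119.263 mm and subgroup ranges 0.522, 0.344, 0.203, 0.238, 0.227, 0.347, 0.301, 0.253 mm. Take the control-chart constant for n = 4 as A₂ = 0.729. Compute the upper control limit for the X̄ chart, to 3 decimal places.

119.580

X̄̄ = (119.458 + 119.415 + 119.569 + 119.431 + 119.278 + 119.239 + 119.213 + 119.263) / 8 = 954.8660 / 8 = 119.3582
R̄ = (0.522 + 0.344 + 0.203 + 0.238 + 0.227 + 0.347 + 0.301 + 0.253) / 8 = 2.4350 / 8 = 0.3044
UCL = X̄̄ + A₂·R̄ = 119.3582 + 0.729 × 0.3044 = 119.5801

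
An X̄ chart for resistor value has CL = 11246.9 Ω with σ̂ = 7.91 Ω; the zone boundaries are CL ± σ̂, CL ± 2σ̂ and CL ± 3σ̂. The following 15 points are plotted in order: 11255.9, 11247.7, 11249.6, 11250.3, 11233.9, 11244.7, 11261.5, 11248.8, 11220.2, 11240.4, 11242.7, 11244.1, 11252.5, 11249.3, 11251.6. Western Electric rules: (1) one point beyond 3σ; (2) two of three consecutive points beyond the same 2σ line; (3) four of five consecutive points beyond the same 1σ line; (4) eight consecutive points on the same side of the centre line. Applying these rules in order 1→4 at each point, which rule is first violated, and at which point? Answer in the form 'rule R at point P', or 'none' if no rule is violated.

Zone of each point (C = within 1σ̂, B = 1σ̂–2σ̂, A = 2σ̂–3σ̂, * = beyond 3σ̂; sign = side of CL): 1:+B, 2:+C, 3:+C, 4:+C, 5:-B, 6:-C, 7:+B, 8:+C, 9:-*, 10:-C, 11:-C, 12:-C, 13:+C, 14:+C, 15:+C
Rule 1 (one point beyond the 3σ limits) is satisfied at point 9.

rule 1 at point 9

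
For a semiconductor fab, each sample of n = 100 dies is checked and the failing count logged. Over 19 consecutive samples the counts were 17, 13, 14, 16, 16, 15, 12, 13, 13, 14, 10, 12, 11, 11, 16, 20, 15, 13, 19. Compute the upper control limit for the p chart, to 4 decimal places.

0.2469

p̄ = Σdᵢ / (k·n) = 270 / (19 × 100) = 0.14211
UCL = p̄ + 3·√(p̄(1−p̄)/n) = 0.14211 + 3 × √(0.14211×0.85789/100) = 0.14211 + 3 × 0.03492 = 0.24685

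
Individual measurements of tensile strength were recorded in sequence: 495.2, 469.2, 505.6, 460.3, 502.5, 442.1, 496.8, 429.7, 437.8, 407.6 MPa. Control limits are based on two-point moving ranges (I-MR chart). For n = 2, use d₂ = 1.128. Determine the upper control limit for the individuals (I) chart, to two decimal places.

574.14

X̄ = (495.2 + 469.2 + 505.6 + 460.3 + 502.5 + 442.1 + 496.8 + 429.7 + 437.8 + 407.6) / 10 = 464.6800
Moving ranges: 26.0, 36.4, 45.3, 42.2, 60.4, 54.7, 67.1, 8.1, 30.2; M̄R̄ = 370.4000 / 9 = 41.1556
UCL = X̄ + 3·M̄R̄/d₂ = 464.6800 + 3 × 41.1556 / 1.128 = 574.1363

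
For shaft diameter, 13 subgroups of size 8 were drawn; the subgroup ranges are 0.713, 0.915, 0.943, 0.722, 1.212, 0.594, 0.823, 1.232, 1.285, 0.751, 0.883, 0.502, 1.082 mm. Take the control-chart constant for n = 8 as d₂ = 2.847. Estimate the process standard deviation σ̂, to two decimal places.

0.31

R̄ = (0.713 + 0.915 + 0.943 + 0.722 + 1.212 + 0.594 + 0.823 + 1.232 + 1.285 + 0.751 + 0.883 + 0.502 + 1.082) / 13 = 0.8967
σ̂ = R̄ / d₂ = 0.8967 / 2.847 = 0.3150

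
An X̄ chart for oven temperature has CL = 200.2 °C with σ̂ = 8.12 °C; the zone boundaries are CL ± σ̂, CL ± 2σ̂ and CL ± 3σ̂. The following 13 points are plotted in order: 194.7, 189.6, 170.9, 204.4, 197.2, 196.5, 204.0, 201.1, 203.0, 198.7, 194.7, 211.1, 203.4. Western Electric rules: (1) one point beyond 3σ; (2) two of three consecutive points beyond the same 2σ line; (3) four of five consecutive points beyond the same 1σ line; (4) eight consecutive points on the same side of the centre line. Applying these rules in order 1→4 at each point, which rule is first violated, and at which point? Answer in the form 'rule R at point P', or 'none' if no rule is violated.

Zone of each point (C = within 1σ̂, B = 1σ̂–2σ̂, A = 2σ̂–3σ̂, * = beyond 3σ̂; sign = side of CL): 1:-C, 2:-B, 3:-*, 4:+C, 5:-C, 6:-C, 7:+C, 8:+C, 9:+C, 10:-C, 11:-C, 12:+B, 13:+C
Rule 1 (one point beyond the 3σ limits) is satisfied at point 3.

rule 1 at point 3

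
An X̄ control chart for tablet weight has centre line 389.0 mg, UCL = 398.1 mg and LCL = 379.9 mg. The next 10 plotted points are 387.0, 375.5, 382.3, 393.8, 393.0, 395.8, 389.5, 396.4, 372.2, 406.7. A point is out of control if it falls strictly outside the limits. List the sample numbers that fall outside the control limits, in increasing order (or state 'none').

Compare each point to [379.9, 398.1]: sample 2 = 375.5 < LCL; sample 9 = 372.2 < LCL; sample 10 = 406.7 > UCL.

2, 9, 10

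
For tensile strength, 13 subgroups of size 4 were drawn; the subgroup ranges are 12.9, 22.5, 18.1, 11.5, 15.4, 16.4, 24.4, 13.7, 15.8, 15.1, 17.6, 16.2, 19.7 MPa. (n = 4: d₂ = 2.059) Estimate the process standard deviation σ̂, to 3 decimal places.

8.193

R̄ = (12.9 + 22.5 + 18.1 + 11.5 + 15.4 + 16.4 + 24.4 + 13.7 + 15.8 + 15.1 + 17.6 + 16.2 + 19.7) / 13 = 16.8692
σ̂ = R̄ / d₂ = 16.8692 / 2.059 = 8.1929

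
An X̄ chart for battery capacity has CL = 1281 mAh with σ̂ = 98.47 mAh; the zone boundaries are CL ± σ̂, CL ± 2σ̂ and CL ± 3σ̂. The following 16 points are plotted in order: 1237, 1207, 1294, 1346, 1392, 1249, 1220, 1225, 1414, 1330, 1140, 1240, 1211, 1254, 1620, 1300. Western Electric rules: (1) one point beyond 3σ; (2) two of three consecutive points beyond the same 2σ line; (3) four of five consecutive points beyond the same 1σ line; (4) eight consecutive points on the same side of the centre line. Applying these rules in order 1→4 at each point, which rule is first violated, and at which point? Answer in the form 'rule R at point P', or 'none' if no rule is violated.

rule 1 at point 15

Zone of each point (C = within 1σ̂, B = 1σ̂–2σ̂, A = 2σ̂–3σ̂, * = beyond 3σ̂; sign = side of CL): 1:-C, 2:-C, 3:+C, 4:+C, 5:+B, 6:-C, 7:-C, 8:-C, 9:+B, 10:+C, 11:-B, 12:-C, 13:-C, 14:-C, 15:+*, 16:+C
Rule 1 (one point beyond the 3σ limits) is satisfied at point 15.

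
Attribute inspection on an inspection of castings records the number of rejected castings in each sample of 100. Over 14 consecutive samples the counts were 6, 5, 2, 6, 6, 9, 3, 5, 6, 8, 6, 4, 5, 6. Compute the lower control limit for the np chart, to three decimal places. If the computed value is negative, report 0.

p̄ = Σdᵢ / (k·n) = 77 / (14 × 100) = 0.05500
LCL = np̄ − 3·√(np̄(1−p̄)) = 5.5000 − 3 × 2.2798 = -1.3394 → 0 (negative, so LCL = 0)

0.000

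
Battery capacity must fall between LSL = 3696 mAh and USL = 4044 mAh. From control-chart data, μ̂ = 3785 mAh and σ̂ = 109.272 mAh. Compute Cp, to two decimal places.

Cp = (USL − LSL) / (6σ̂) = (4044 − 3696) / (6 × 109.272) = 348.0000 / 655.6320 = 0.5308

0.53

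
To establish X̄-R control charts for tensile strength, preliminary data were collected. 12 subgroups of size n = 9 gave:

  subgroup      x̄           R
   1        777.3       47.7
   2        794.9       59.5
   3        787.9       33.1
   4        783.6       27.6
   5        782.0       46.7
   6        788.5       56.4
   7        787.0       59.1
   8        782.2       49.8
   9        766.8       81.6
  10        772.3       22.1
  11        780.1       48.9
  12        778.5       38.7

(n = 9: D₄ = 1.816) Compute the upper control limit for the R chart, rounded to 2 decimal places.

R̄ = (47.7 + 59.5 + 33.1 + 27.6 + 46.7 + 56.4 + 59.1 + 49.8 + 81.6 + 22.1 + 48.9 + 38.7) / 12 = 571.2000 / 12 = 47.6000
UCL_R = D₄·R̄ = 1.816 × 47.6000 = 86.4416

86.44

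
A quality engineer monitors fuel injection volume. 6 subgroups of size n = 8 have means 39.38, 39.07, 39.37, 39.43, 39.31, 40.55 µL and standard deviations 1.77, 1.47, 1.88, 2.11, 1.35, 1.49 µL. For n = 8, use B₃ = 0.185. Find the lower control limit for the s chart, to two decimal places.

0.31

s̄ = (1.77 + 1.47 + 1.88 + 2.11 + 1.35 + 1.49) / 6 = 1.6783
LCL_s = B₃·s̄ = 0.185 × 1.6783 = 0.3105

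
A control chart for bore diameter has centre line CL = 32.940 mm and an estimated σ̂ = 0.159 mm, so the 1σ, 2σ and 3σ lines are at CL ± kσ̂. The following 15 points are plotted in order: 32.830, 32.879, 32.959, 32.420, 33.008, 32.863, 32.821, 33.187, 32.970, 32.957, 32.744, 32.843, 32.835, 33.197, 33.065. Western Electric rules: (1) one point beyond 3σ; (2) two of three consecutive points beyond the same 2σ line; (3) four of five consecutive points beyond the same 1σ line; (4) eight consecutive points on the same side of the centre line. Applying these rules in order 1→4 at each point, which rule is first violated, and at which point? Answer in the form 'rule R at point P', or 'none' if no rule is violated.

Zone of each point (C = within 1σ̂, B = 1σ̂–2σ̂, A = 2σ̂–3σ̂, * = beyond 3σ̂; sign = side of CL): 1:-C, 2:-C, 3:+C, 4:-*, 5:+C, 6:-C, 7:-C, 8:+B, 9:+C, 10:+C, 11:-B, 12:-C, 13:-C, 14:+B, 15:+C
Rule 1 (one point beyond the 3σ limits) is satisfied at point 4.

rule 1 at point 4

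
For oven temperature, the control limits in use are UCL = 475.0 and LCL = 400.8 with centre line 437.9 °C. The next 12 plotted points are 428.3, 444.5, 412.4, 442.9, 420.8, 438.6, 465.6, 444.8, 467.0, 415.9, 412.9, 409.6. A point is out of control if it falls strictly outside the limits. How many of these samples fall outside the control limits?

0

All 12 points lie within [400.8, 475.0].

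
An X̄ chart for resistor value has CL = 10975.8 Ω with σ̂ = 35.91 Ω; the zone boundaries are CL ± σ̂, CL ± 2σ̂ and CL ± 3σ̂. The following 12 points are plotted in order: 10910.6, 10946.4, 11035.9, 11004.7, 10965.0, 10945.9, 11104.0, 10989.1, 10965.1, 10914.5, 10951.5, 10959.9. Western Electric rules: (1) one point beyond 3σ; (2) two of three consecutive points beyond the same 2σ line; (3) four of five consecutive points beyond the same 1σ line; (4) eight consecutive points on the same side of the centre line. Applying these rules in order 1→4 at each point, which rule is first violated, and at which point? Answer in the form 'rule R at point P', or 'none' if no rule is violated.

Zone of each point (C = within 1σ̂, B = 1σ̂–2σ̂, A = 2σ̂–3σ̂, * = beyond 3σ̂; sign = side of CL): 1:-B, 2:-C, 3:+B, 4:+C, 5:-C, 6:-C, 7:+*, 8:+C, 9:-C, 10:-B, 11:-C, 12:-C
Rule 1 (one point beyond the 3σ limits) is satisfied at point 7.

rule 1 at point 7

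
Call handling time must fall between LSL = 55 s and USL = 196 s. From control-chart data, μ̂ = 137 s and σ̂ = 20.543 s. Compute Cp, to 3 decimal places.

Cp = (USL − LSL) / (6σ̂) = (196 − 55) / (6 × 20.543) = 141.0000 / 123.2580 = 1.1439

1.144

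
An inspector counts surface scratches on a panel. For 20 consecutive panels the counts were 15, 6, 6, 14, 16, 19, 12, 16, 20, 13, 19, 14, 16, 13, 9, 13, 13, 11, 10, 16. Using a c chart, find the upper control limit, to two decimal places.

24.59

c̄ = (15 + 6 + 6 + 14 + 16 + 19 + 12 + 16 + 20 + 13 + 19 + 14 + 16 + 13 + 9 + 13 + 13 + 11 + 10 + 16) / 20 = 271 / 20 = 13.5500
UCL = c̄ + 3√c̄ = 13.5500 + 3 × √13.5500 = 13.5500 + 3 × 3.6810 = 24.5931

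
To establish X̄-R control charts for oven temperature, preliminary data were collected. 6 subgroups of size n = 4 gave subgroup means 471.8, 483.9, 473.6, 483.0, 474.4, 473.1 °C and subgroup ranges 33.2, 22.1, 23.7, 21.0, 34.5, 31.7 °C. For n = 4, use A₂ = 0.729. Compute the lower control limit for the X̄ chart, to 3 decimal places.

X̄̄ = (471.8 + 483.9 + 473.6 + 483.0 + 474.4 + 473.1) / 6 = 2859.8000 / 6 = 476.6333
R̄ = (33.2 + 22.1 + 23.7 + 21.0 + 34.5 + 31.7) / 6 = 166.2000 / 6 = 27.7000
LCL = X̄̄ − A₂·R̄ = 476.6333 − 0.729 × 27.7000 = 456.4400

456.440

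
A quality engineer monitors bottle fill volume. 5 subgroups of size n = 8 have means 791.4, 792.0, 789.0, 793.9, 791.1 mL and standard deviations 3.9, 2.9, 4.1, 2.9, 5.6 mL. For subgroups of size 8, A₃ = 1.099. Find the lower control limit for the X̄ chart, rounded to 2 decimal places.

787.22

X̄̄ = (791.4 + 792.0 + 789.0 + 793.9 + 791.1) / 5 = 791.4800
s̄ = (3.9 + 2.9 + 4.1 + 2.9 + 5.6) / 5 = 3.8800
LCL = X̄̄ − A₃·s̄ = 791.4800 − 1.099 × 3.8800 = 787.2159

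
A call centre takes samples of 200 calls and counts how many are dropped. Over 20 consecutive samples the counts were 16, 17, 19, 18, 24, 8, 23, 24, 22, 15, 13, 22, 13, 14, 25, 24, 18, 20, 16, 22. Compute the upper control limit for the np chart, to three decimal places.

p̄ = Σdᵢ / (k·n) = 373 / (20 × 200) = 0.09325
UCL = np̄ + 3·√(np̄(1−p̄)) = 18.6500 + 3 × √(18.6500×0.90675) = 18.6500 + 3 × 4.1123 = 30.9869

30.987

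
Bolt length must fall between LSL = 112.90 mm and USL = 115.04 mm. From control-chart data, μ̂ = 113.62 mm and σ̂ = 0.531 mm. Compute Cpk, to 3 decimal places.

Cpu = (USL − μ̂) / (3σ̂) = (115.04 − 113.62) / (3 × 0.531) = 0.8914; Cpl = (μ̂ − LSL) / (3σ̂) = (113.62 − 112.90) / (3 × 0.531) = 0.4520; Cpk = min(Cpu, Cpl) = 0.4520

0.452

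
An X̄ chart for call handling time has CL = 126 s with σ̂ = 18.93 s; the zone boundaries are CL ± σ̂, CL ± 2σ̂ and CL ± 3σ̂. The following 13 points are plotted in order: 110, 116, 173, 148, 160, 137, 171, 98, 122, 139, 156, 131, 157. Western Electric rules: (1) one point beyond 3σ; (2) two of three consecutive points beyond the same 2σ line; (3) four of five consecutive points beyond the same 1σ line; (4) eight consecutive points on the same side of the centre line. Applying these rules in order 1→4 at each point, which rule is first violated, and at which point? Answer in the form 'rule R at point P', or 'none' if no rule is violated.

rule 3 at point 7

Zone of each point (C = within 1σ̂, B = 1σ̂–2σ̂, A = 2σ̂–3σ̂, * = beyond 3σ̂; sign = side of CL): 1:-C, 2:-C, 3:+A, 4:+B, 5:+B, 6:+C, 7:+A, 8:-B, 9:-C, 10:+C, 11:+B, 12:+C, 13:+B
Rule 3 (four of five consecutive points beyond the same 1σ limit) is satisfied at point 7.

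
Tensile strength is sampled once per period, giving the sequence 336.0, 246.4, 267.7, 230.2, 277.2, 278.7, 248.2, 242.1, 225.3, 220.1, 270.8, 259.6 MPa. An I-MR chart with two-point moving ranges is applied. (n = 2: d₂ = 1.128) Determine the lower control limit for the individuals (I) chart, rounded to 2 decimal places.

X̄ = (336.0 + 246.4 + 267.7 + 230.2 + 277.2 + 278.7 + 248.2 + 242.1 + 225.3 + 220.1 + 270.8 + 259.6) / 12 = 258.5250
Moving ranges: 89.6, 21.3, 37.5, 47.0, 1.5, 30.5, 6.1, 16.8, 5.2, 50.7, 11.2; M̄R̄ = 317.4000 / 11 = 28.8545
LCL = X̄ − 3·M̄R̄/d₂ = 258.5250 − 3 × 28.8545 / 1.128 = 181.7842

181.78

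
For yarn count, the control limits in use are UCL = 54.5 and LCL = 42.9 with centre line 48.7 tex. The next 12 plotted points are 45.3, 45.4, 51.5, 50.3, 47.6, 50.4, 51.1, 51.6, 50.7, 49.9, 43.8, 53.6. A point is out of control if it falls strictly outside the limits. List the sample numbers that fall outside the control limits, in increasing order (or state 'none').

none

All 12 points lie within [42.9, 54.5].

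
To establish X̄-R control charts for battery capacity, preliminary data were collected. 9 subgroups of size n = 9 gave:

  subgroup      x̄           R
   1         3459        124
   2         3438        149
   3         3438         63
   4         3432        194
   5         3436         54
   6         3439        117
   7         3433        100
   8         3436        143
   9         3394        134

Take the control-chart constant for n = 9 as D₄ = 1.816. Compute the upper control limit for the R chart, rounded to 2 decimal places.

217.52

R̄ = (124 + 149 + 63 + 194 + 54 + 117 + 100 + 143 + 134) / 9 = 1078.0000 / 9 = 119.7778
UCL_R = D₄·R̄ = 1.816 × 119.7778 = 217.5164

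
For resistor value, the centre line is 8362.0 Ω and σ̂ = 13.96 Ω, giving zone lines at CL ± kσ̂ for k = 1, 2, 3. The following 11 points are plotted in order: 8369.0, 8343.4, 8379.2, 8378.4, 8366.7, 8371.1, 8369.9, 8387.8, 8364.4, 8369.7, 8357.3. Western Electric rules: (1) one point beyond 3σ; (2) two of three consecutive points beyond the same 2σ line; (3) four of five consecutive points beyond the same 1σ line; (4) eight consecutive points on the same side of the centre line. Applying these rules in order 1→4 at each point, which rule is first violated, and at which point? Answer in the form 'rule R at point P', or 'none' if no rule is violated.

Zone of each point (C = within 1σ̂, B = 1σ̂–2σ̂, A = 2σ̂–3σ̂, * = beyond 3σ̂; sign = side of CL): 1:+C, 2:-B, 3:+B, 4:+B, 5:+C, 6:+C, 7:+C, 8:+B, 9:+C, 10:+C, 11:-C
Rule 4 (eight consecutive points on the same side of the centre line) is satisfied at point 10.

rule 4 at point 10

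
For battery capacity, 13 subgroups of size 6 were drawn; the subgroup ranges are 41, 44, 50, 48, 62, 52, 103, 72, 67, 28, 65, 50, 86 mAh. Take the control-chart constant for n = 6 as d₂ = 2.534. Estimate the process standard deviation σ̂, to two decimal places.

R̄ = (41 + 44 + 50 + 48 + 62 + 52 + 103 + 72 + 67 + 28 + 65 + 50 + 86) / 13 = 59.0769
σ̂ = R̄ / d₂ = 59.0769 / 2.534 = 23.3137

23.31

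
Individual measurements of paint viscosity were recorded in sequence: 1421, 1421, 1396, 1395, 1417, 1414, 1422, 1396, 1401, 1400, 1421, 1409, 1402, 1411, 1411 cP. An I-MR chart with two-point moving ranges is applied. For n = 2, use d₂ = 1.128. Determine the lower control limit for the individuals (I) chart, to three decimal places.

X̄ = (1421 + 1421 + 1396 + 1395 + 1417 + 1414 + 1422 + 1396 + 1401 + 1400 + 1421 + 1409 + 1402 + 1411 + 1411) / 15 = 1409.1333
Moving ranges: 0, 25, 1, 22, 3, 8, 26, 5, 1, 21, 12, 7, 9, 0; M̄R̄ = 140.0000 / 14 = 10.0000
LCL = X̄ − 3·M̄R̄/d₂ = 1409.1333 − 3 × 10.0000 / 1.128 = 1382.5376

1382.538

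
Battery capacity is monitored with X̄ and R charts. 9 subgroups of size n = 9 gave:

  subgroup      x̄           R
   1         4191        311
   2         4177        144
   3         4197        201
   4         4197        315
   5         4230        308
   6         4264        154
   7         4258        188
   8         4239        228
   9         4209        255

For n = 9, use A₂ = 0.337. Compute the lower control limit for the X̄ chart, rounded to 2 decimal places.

X̄̄ = (4191 + 4177 + 4197 + 4197 + 4230 + 4264 + 4258 + 4239 + 4209) / 9 = 37962.0000 / 9 = 4218.0000
R̄ = (311 + 144 + 201 + 315 + 308 + 154 + 188 + 228 + 255) / 9 = 2104.0000 / 9 = 233.7778
LCL = X̄̄ − A₂·R̄ = 4218.0000 − 0.337 × 233.7778 = 4139.2169

4139.22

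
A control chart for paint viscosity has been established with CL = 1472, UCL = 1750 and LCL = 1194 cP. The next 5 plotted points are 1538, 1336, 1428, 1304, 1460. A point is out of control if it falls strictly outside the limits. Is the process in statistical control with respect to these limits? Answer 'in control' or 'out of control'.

in control

All 5 points lie within [1194, 1750].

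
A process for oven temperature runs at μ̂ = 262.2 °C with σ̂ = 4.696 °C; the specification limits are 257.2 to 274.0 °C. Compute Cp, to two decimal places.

Cp = (USL − LSL) / (6σ̂) = (274.0 − 257.2) / (6 × 4.696) = 16.8000 / 28.1760 = 0.5963

0.60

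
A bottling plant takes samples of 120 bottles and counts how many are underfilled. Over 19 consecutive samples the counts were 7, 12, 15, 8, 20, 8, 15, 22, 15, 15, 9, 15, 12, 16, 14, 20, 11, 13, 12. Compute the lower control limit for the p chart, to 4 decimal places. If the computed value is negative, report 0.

p̄ = Σdᵢ / (k·n) = 259 / (19 × 120) = 0.11360
LCL = p̄ − 3·√(p̄(1−p̄)/n) = 0.11360 − 3 × 0.02897 = 0.02669

0.0267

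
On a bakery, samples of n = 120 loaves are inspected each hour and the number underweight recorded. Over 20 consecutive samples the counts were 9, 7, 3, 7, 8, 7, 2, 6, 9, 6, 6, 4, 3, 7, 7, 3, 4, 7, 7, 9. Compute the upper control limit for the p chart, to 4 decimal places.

p̄ = Σdᵢ / (k·n) = 121 / (20 × 120) = 0.05042
UCL = p̄ + 3·√(p̄(1−p̄)/n) = 0.05042 + 3 × √(0.05042×0.94958/120) = 0.05042 + 3 × 0.01997 = 0.11034

0.1103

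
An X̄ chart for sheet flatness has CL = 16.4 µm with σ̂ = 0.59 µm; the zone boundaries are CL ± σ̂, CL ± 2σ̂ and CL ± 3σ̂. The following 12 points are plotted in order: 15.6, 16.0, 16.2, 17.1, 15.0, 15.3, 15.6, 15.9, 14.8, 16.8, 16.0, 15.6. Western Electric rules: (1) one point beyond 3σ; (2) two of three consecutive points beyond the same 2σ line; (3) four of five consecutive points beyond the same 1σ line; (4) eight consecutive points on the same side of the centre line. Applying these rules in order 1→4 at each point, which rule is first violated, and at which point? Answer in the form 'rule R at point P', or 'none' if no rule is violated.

Zone of each point (C = within 1σ̂, B = 1σ̂–2σ̂, A = 2σ̂–3σ̂, * = beyond 3σ̂; sign = side of CL): 1:-B, 2:-C, 3:-C, 4:+B, 5:-A, 6:-B, 7:-B, 8:-C, 9:-A, 10:+C, 11:-C, 12:-B
Rule 3 (four of five consecutive points beyond the same 1σ limit) is satisfied at point 9.

rule 3 at point 9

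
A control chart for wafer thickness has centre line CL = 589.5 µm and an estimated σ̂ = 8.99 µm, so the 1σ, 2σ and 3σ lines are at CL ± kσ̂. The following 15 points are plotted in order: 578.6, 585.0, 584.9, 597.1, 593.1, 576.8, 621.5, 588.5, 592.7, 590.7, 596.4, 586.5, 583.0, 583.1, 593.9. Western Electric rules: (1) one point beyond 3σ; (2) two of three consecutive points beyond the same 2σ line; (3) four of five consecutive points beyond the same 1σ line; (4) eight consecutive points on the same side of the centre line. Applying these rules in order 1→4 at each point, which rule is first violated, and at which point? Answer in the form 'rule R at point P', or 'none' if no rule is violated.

Zone of each point (C = within 1σ̂, B = 1σ̂–2σ̂, A = 2σ̂–3σ̂, * = beyond 3σ̂; sign = side of CL): 1:-B, 2:-C, 3:-C, 4:+C, 5:+C, 6:-B, 7:+*, 8:-C, 9:+C, 10:+C, 11:+C, 12:-C, 13:-C, 14:-C, 15:+C
Rule 1 (one point beyond the 3σ limits) is satisfied at point 7.

rule 1 at point 7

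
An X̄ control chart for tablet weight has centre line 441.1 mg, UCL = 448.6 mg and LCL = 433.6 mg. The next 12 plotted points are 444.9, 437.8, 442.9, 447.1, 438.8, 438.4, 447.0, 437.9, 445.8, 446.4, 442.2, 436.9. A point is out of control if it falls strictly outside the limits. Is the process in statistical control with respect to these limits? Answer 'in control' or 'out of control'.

in control

All 12 points lie within [433.6, 448.6].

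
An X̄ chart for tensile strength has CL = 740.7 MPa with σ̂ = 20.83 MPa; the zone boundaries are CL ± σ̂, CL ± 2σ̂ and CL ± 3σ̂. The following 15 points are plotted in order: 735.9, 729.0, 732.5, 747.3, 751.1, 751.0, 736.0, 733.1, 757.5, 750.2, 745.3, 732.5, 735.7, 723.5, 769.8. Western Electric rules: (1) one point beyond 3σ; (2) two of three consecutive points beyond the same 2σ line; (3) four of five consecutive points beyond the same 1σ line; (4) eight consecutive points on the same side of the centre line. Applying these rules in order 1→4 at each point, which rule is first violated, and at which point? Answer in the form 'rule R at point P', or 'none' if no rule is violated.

Zone of each point (C = within 1σ̂, B = 1σ̂–2σ̂, A = 2σ̂–3σ̂, * = beyond 3σ̂; sign = side of CL): 1:-C, 2:-C, 3:-C, 4:+C, 5:+C, 6:+C, 7:-C, 8:-C, 9:+C, 10:+C, 11:+C, 12:-C, 13:-C, 14:-C, 15:+B
No rule fires across all 15 points.

none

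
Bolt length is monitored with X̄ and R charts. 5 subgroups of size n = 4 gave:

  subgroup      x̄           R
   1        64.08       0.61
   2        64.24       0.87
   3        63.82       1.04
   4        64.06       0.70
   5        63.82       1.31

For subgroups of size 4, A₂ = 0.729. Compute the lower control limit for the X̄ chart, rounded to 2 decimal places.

63.34

X̄̄ = (64.08 + 64.24 + 63.82 + 64.06 + 63.82) / 5 = 320.0200 / 5 = 64.0040
R̄ = (0.61 + 0.87 + 1.04 + 0.70 + 1.31) / 5 = 4.5300 / 5 = 0.9060
LCL = X̄̄ − A₂·R̄ = 64.0040 − 0.729 × 0.9060 = 63.3435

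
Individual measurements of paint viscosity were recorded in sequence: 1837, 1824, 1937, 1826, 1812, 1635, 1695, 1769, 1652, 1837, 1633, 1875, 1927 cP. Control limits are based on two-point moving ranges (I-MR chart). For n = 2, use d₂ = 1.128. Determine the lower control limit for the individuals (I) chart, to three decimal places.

X̄ = (1837 + 1824 + 1937 + 1826 + 1812 + 1635 + 1695 + 1769 + 1652 + 1837 + 1633 + 1875 + 1927) / 13 = 1789.1538
Moving ranges: 13, 113, 111, 14, 177, 60, 74, 117, 185, 204, 242, 52; M̄R̄ = 1362.0000 / 12 = 113.5000
LCL = X̄ − 3·M̄R̄/d₂ = 1789.1538 − 3 × 113.5000 / 1.128 = 1487.2921

1487.292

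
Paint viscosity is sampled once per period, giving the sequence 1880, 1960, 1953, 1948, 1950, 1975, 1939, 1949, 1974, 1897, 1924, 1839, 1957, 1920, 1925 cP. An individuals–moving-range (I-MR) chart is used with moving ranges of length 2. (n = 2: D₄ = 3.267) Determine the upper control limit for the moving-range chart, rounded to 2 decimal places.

Moving ranges: 80, 7, 5, 2, 25, 36, 10, 25, 77, 27, 85, 118, 37, 5; M̄R̄ = 539.0000 / 14 = 38.5000
UCL_MR = D₄·M̄R̄ = 3.267 × 38.5000 = 125.7795

125.78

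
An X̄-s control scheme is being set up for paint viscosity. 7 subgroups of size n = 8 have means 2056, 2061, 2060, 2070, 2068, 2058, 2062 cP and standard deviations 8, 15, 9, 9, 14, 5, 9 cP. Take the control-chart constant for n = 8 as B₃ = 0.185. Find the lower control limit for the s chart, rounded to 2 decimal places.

1.82

s̄ = (8 + 15 + 9 + 9 + 14 + 5 + 9) / 7 = 9.8571
LCL_s = B₃·s̄ = 0.185 × 9.8571 = 1.8236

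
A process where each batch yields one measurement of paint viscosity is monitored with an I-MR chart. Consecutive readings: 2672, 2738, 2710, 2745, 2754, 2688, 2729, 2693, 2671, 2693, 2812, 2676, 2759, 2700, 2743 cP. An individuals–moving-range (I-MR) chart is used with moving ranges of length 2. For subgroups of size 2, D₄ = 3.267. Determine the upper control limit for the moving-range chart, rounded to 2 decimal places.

178.52

Moving ranges: 66, 28, 35, 9, 66, 41, 36, 22, 22, 119, 136, 83, 59, 43; M̄R̄ = 765.0000 / 14 = 54.6429
UCL_MR = D₄·M̄R̄ = 3.267 × 54.6429 = 178.5182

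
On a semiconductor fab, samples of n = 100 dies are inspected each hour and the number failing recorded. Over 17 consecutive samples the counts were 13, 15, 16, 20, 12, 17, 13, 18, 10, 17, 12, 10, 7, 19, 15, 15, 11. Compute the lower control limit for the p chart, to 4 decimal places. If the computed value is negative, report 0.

0.0367

p̄ = Σdᵢ / (k·n) = 240 / (17 × 100) = 0.14118
LCL = p̄ − 3·√(p̄(1−p̄)/n) = 0.14118 − 3 × 0.03482 = 0.03672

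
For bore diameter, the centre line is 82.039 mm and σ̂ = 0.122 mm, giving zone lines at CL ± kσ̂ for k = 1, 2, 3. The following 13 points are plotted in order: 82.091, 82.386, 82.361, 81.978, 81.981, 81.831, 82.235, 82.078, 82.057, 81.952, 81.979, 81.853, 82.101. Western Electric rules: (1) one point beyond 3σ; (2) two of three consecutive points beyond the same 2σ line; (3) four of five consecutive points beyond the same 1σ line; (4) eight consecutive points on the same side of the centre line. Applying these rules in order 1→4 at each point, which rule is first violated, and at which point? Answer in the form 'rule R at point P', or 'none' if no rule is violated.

rule 2 at point 3

Zone of each point (C = within 1σ̂, B = 1σ̂–2σ̂, A = 2σ̂–3σ̂, * = beyond 3σ̂; sign = side of CL): 1:+C, 2:+A, 3:+A, 4:-C, 5:-C, 6:-B, 7:+B, 8:+C, 9:+C, 10:-C, 11:-C, 12:-B, 13:+C
Rule 2 (two of three consecutive points beyond the same 2σ limit) is satisfied at point 3.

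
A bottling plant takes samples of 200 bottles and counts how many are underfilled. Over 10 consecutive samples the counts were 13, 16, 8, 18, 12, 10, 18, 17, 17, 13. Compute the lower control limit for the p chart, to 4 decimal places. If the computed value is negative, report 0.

0.0165

p̄ = Σdᵢ / (k·n) = 142 / (10 × 200) = 0.07100
LCL = p̄ − 3·√(p̄(1−p̄)/n) = 0.07100 − 3 × 0.01816 = 0.01652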